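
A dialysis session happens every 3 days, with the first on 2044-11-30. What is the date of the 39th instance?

2045-03-24

The 39th occurrence is 38 intervals after the first: 38 × 3 = 114 days after 2044-11-30.
November has 30 days — 0 days to the end of November leaves 114.
December has 31 days (83 left).
January has 31 days (52 left).
February has 28 days (24 left).
24 days into March → 2045-03-24.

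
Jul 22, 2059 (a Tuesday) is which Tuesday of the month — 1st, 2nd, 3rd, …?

Day 22 falls in week ⌈22/7⌉ of the month.
Days 1–7 hold the 1st Tuesday, 8–14 the 2nd, 15–21 the 3rd, 22–28 the 4th, 29–31 the 5th.
22 is in the range for the 4th.

4th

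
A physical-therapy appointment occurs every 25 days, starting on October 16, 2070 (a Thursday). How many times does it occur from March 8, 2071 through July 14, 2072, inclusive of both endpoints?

Occurrences land 25·i days after October 16, 2070 for i = 0, 1, 2, …
March 8, 2071 is 143 days after the start; 143 ÷ 25 = 5 remainder 18; since the remainder is 18, round up to i = 6. First occurrence in the window: #7 on March 15, 2071 (6×25 = 150 days in).
July 14, 2072 is 637 days after the start; 637 ÷ 25 = 25 remainder 12. Last occurrence in the window: #26 on July 2, 2072.
Occurrences #7 through #26: 20 in total.

20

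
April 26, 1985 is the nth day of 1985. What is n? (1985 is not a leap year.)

Days in months before April: 31 + 28 + 31 = 90.
Plus 26 days into April → day 116.

116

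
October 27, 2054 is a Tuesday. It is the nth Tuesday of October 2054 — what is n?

4th

Day 27 falls in week ⌈27/7⌉ of the month.
Days 1–7 hold the 1st Tuesday, 8–14 the 2nd, 15–21 the 3rd, 22–28 the 4th, 29–31 the 5th.
27 is in the range for the 4th.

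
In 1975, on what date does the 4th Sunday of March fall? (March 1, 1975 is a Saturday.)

March 1975 begins on a Saturday, so the first Sunday is March 2 (1 day later).
The 4th Sunday is 3 weeks later: 2 + 21 = 23.

23 March 1975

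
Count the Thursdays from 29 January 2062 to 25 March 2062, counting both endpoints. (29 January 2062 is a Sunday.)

8

29 January 2062 is a Sunday; the first Thursday on or after it is 2 February 2062 (4 days later).
From 2 February 2062 to 25 March 2062: 26 + 25 = 51 days (rest of February, March).
51 ÷ 7 = 7 full weeks with remainder 2, so 7 more Thursdays after the first → 8.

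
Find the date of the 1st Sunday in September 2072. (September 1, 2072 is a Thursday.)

September 2072 begins on a Thursday, so the first Sunday is September 4 (3 days later).

2072-09-04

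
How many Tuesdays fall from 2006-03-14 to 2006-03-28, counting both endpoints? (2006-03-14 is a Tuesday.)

3

2006-03-14 is a Tuesday; the first Tuesday on or after it is 2006-03-14.
From 2006-03-14 to 2006-03-28 is 28 − 14 = 14 days.
14 ÷ 7 = 2 full weeks with remainder 0, so 2 more Tuesdays after the first → 3.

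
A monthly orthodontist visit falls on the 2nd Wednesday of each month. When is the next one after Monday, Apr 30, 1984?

May 9, 1984

Apr 1984 starts on a Sunday; its first Wednesday is the 4th, so the 2nd Wednesday is the 11th — Apr 11, 1984.
That is not after Apr 30, 1984, so look at May 1984.
May 1984 starts on a Tuesday; its first Wednesday is the 2nd, so the 2nd Wednesday is the 9th — May 9, 1984.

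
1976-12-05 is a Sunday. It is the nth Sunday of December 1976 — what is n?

1st

Day 5 falls in week ⌈5/7⌉ of the month.
Days 1–7 hold the 1st Sunday, 8–14 the 2nd, 15–21 the 3rd, 22–28 the 4th, 29–31 the 5th.
5 is in the range for the 1st.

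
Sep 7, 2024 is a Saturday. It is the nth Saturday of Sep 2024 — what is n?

Day 7 falls in week ⌈7/7⌉ of the month.
Days 1–7 hold the 1st Saturday, 8–14 the 2nd, 15–21 the 3rd, 22–28 the 4th, 29–31 the 5th.
7 is in the range for the 1st.

1st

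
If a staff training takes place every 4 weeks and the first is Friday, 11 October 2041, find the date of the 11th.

18 July 2042

The 11th occurrence is 10 intervals after the first: 10 × 28 = 280 days after 11 October 2041.
October has 31 days — 20 days to the end of October leaves 260.
November has 30 days (230 left).
December has 31 days (199 left).
January has 31 days (168 left).
February has 28 days (140 left).
March has 31 days (109 left).
April has 30 days (79 left).
May has 31 days (48 left).
June has 30 days (18 left).
18 days into July → 18 July 2042.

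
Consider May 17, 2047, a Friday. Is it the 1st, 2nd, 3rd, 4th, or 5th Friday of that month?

Day 17 falls in week ⌈17/7⌉ of the month.
Days 1–7 hold the 1st Friday, 8–14 the 2nd, 15–21 the 3rd, 22–28 the 4th, 29–31 the 5th.
17 is in the range for the 3rd.

3rd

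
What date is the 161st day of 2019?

10 June 2019

January has 31 days (161 − 31 = 130 remain).
February has 28 days (130 − 28 = 102 remain).
March has 31 days (102 − 31 = 71 remain).
April has 30 days (71 − 30 = 41 remain).
May has 31 days (41 − 31 = 10 remain).
10 into June → June 10.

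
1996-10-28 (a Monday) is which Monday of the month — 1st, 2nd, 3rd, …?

Day 28 falls in week ⌈28/7⌉ of the month.
Days 1–7 hold the 1st Monday, 8–14 the 2nd, 15–21 the 3rd, 22–28 the 4th, 29–31 the 5th.
28 is in the range for the 4th.

4th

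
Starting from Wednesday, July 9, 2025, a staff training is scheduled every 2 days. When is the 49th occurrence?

The 49th occurrence is 48 intervals after the first: 48 × 2 = 96 days after July 9, 2025.
July has 31 days — 22 days to the end of July leaves 74.
August has 31 days (43 left).
September has 30 days (13 left).
13 days into October → October 13, 2025.

October 13, 2025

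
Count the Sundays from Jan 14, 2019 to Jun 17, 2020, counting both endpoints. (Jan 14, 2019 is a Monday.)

Jan 14, 2019 is a Monday; the first Sunday on or after it is Jan 20, 2019 (6 days later).
From Jan 20, 2019 to Jun 17, 2020: 345 + 169 = 514 days (rest of 2019, to Jun 17, 2020 in 2020).
514 ÷ 7 = 73 full weeks with remainder 3, so 73 more Sundays after the first → 74.

74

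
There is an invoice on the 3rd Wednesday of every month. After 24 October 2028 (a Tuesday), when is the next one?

15 November 2028

October 2028 starts on a Sunday; its first Wednesday is the 4th, so the 3rd Wednesday is the 18th — 18 October 2028.
That is not after 24 October 2028, so look at November 2028.
November 2028 starts on a Wednesday; its first Wednesday is the 1st, so the 3rd Wednesday is the 15th — 15 November 2028.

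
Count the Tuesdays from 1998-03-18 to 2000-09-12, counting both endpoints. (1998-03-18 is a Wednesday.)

1998-03-18 is a Wednesday; the first Tuesday on or after it is 1998-03-24 (6 days later).
From 1998-03-24 to 2000-09-12: 282 + 365 + 256 = 903 days (rest of 1998, 1999, to 2000-09-12 in 2000).
903 ÷ 7 = 129 full weeks with remainder 0, so 129 more Tuesdays after the first → 130.

130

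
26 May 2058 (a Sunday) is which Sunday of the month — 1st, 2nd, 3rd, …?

4th

Day 26 falls in week ⌈26/7⌉ of the month.
Days 1–7 hold the 1st Sunday, 8–14 the 2nd, 15–21 the 3rd, 22–28 the 4th, 29–31 the 5th.
26 is in the range for the 4th.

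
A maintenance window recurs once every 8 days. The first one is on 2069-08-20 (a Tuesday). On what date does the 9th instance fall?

The 9th occurrence is 8 intervals after the first: 8 × 8 = 64 days after 2069-08-20.
August has 31 days — 11 days to the end of August leaves 53.
September has 30 days (23 left).
23 days into October → 2069-10-23.

2069-10-23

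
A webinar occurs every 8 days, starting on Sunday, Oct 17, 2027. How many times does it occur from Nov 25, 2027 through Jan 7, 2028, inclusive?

Occurrences land 8·i days after Oct 17, 2027 for i = 0, 1, 2, …
Nov 25, 2027 is 39 days after the start; 39 ÷ 8 = 4 remainder 7; since the remainder is 7, round up to i = 5. First occurrence in the window: #6 on Nov 26, 2027 (5×8 = 40 days in).
Jan 7, 2028 is 82 days after the start; 82 ÷ 8 = 10 remainder 2. Last occurrence in the window: #11 on Jan 5, 2028.
Occurrences #6 through #11: 6 in total.

6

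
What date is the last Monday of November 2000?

The first Monday of November 2000 is November 6.
November 2000 has 30 days. Adding weeks: 6, 13, 20, 27 — the last one ≤ 30 is the 27th.

2000-11-27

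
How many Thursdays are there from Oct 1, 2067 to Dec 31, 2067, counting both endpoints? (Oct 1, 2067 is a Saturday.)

Oct 1, 2067 is a Saturday; the first Thursday on or after it is Oct 6, 2067 (5 days later).
From Oct 6, 2067 to Dec 31, 2067: 25 + 30 + 31 = 86 days (rest of Oct, Nov, Dec).
86 ÷ 7 = 12 full weeks with remainder 2, so 12 more Thursdays after the first → 13.

13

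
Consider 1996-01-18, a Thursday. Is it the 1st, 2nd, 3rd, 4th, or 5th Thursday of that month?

3rd

Day 18 falls in week ⌈18/7⌉ of the month.
Days 1–7 hold the 1st Thursday, 8–14 the 2nd, 15–21 the 3rd, 22–28 the 4th, 29–31 the 5th.
18 is in the range for the 3rd.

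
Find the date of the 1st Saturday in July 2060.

The first Saturday of July 2060 is July 3.

3 July 2060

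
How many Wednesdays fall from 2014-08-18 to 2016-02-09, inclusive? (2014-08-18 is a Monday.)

2014-08-18 is a Monday; the first Wednesday on or after it is 2014-08-20 (2 days later).
From 2014-08-20 to 2016-02-09: 133 + 365 + 40 = 538 days (rest of 2014, 2015, to 2016-02-09 in 2016).
538 ÷ 7 = 76 full weeks with remainder 6, so 76 more Wednesdays after the first → 77.

77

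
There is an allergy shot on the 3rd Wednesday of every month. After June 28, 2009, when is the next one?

July 15, 2009

June 2009 starts on a Monday; its first Wednesday is the 3rd, so the 3rd Wednesday is the 17th — June 17, 2009.
That is not after June 28, 2009, so look at July 2009.
July 2009 starts on a Wednesday; its first Wednesday is the 1st, so the 3rd Wednesday is the 15th — July 15, 2009.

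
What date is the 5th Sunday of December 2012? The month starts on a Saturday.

December 30, 2012

December 2012 begins on a Saturday, so the first Sunday is December 2 (1 day later).
The 5th Sunday is 4 weeks later: 2 + 28 = 30.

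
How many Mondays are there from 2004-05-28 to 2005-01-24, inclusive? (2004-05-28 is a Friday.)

35

2004-05-28 is a Friday; the first Monday on or after it is 2004-05-31 (3 days later).
From 2004-05-31 to 2005-01-24: 0 + 30 + 31 + 31 + 30 + 31 + 30 + 31 + 24 = 238 days (rest of May, June, July, August, September, October, November, December, January).
238 ÷ 7 = 34 full weeks with remainder 0, so 34 more Mondays after the first → 35.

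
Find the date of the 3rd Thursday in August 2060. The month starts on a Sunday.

August 19, 2060

August 2060 begins on a Sunday, so the first Thursday is August 5 (4 days later).
The 3rd Thursday is 2 weeks later: 5 + 14 = 19.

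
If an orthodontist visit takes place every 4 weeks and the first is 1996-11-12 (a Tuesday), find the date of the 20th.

The 20th occurrence is 19 intervals after the first: 19 × 28 = 532 days after 1996-11-12.
November has 30 days — 18 days to the end of November leaves 514.
From end of November to end of 1996 is 31 days (483 left).
1997 has 365 days (118 left).
January has 31 days (87 left).
February has 28 days (59 left).
March has 31 days (28 left).
28 days into April → 1998-04-28.

1998-04-28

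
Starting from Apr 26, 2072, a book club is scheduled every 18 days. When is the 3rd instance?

Jun 1, 2072

The 3rd occurrence is 2 intervals after the first: 2 × 18 = 36 days after Apr 26, 2072.
Apr has 30 days — 4 days to the end of Apr leaves 32.
May has 31 days (1 left).
1 day into Jun → Jun 1, 2072.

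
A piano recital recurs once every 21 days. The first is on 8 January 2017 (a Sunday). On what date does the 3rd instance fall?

The 3rd occurrence is 2 intervals after the first: 2 × 21 = 42 days after 8 January 2017.
January has 31 days — 23 days to the end of January leaves 19.
19 days into February → 19 February 2017.

19 February 2017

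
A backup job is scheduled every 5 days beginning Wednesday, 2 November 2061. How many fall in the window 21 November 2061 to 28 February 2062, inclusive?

Occurrences land 5·i days after 2 November 2061 for i = 0, 1, 2, …
21 November 2061 is 19 days after the start; 19 ÷ 5 = 3 remainder 4; since the remainder is 4, round up to i = 4. First occurrence in the window: #5 on 22 November 2061 (4×5 = 20 days in).
28 February 2062 is 118 days after the start; 118 ÷ 5 = 23 remainder 3. Last occurrence in the window: #24 on 25 February 2062.
Occurrences #5 through #24: 20 in total.

20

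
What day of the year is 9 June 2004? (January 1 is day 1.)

Days in months before June: 31 + 29 + 31 + 30 + 31 = 152.
Plus 9 days into June → day 161.

161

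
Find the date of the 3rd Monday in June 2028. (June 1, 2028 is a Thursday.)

19 June 2028

June 2028 begins on a Thursday, so the first Monday is June 5 (4 days later).
The 3rd Monday is 2 weeks later: 5 + 14 = 19.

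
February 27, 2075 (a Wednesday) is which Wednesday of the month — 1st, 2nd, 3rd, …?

Day 27 falls in week ⌈27/7⌉ of the month.
Days 1–7 hold the 1st Wednesday, 8–14 the 2nd, 15–21 the 3rd, 22–28 the 4th, 29–31 the 5th.
27 is in the range for the 4th.

4th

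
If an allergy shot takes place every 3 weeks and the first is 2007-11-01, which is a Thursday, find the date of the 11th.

The 11th occurrence is 10 intervals after the first: 10 × 21 = 210 days after 2007-11-01.
November has 30 days — 29 days to the end of November leaves 181.
December has 31 days (150 left).
January has 31 days (119 left).
February has 29 days (90 left).
March has 31 days (59 left).
April has 30 days (29 left).
29 days into May → 2008-05-29.

2008-05-29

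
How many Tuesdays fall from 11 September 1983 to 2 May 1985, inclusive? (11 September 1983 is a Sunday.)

11 September 1983 is a Sunday; the first Tuesday on or after it is 13 September 1983 (2 days later).
From 13 September 1983 to 2 May 1985: 109 + 366 + 122 = 597 days (rest of 1983, 1984, to 2 May 1985 in 1985).
597 ÷ 7 = 85 full weeks with remainder 2, so 85 more Tuesdays after the first → 86.

86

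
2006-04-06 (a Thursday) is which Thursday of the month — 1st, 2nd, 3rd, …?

Day 6 falls in week ⌈6/7⌉ of the month.
Days 1–7 hold the 1st Thursday, 8–14 the 2nd, 15–21 the 3rd, 22–28 the 4th, 29–31 the 5th.
6 is in the range for the 1st.

1st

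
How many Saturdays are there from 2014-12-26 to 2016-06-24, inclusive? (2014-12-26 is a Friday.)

78

2014-12-26 is a Friday; the first Saturday on or after it is 2014-12-27 (1 day later).
From 2014-12-27 to 2016-06-24: 4 + 365 + 176 = 545 days (rest of 2014, 2015, to 2016-06-24 in 2016).
545 ÷ 7 = 77 full weeks with remainder 6, so 77 more Saturdays after the first → 78.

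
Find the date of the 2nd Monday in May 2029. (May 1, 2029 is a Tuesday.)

2029-05-14

May 2029 begins on a Tuesday, so the first Monday is May 7 (6 days later).
The 2nd Monday is 1 weeks later: 7 + 7 = 14.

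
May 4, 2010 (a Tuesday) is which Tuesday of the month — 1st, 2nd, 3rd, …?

Day 4 falls in week ⌈4/7⌉ of the month.
Days 1–7 hold the 1st Tuesday, 8–14 the 2nd, 15–21 the 3rd, 22–28 the 4th, 29–31 the 5th.
4 is in the range for the 1st.

1st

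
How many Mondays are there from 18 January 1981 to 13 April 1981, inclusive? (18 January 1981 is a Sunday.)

13

18 January 1981 is a Sunday; the first Monday on or after it is 19 January 1981 (1 day later).
From 19 January 1981 to 13 April 1981: 12 + 28 + 31 + 13 = 84 days (rest of January, February, March, April).
84 ÷ 7 = 12 full weeks with remainder 0, so 12 more Mondays after the first → 13.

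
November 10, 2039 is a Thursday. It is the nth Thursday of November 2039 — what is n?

2nd

Day 10 falls in week ⌈10/7⌉ of the month.
Days 1–7 hold the 1st Thursday, 8–14 the 2nd, 15–21 the 3rd, 22–28 the 4th, 29–31 the 5th.
10 is in the range for the 2nd.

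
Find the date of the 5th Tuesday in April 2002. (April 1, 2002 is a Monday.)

April 2002 begins on a Monday, so the first Tuesday is April 2 (1 day later).
The 5th Tuesday is 4 weeks later: 2 + 28 = 30.

30 April 2002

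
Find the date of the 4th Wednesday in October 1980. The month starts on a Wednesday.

October 1980 begins on a Wednesday, so the first Wednesday is October 1.
The 4th Wednesday is 3 weeks later: 1 + 21 = 22.

22 October 1980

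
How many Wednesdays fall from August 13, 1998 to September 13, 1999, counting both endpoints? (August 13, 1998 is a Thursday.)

56

August 13, 1998 is a Thursday; the first Wednesday on or after it is August 19, 1998 (6 days later).
From August 19, 1998 to September 13, 1999: 134 + 256 = 390 days (rest of 1998, to September 13, 1999 in 1999).
390 ÷ 7 = 55 full weeks with remainder 5, so 55 more Wednesdays after the first → 56.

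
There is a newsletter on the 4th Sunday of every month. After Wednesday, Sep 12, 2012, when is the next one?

Sep 2012 starts on a Saturday; its first Sunday is the 2nd, so the 4th Sunday is the 23rd — Sep 23, 2012.
Sep 23, 2012 is after Sep 12, 2012, so that is the next one.

Sep 23, 2012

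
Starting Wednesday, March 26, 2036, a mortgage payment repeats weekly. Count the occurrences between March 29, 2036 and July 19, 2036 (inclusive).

16

Occurrences land 7·i days after March 26, 2036 for i = 0, 1, 2, …
March 29, 2036 is 3 days after the start; 3 ÷ 7 = 0 remainder 3; since the remainder is 3, round up to i = 1. First occurrence in the window: #2 on April 2, 2036 (1×7 = 7 days in).
July 19, 2036 is 115 days after the start; 115 ÷ 7 = 16 remainder 3. Last occurrence in the window: #17 on July 16, 2036.
Occurrences #2 through #17: 16 in total.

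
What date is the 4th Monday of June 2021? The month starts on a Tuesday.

June 2021 begins on a Tuesday, so the first Monday is June 7 (6 days later).
The 4th Monday is 3 weeks later: 7 + 21 = 28.

28 June 2021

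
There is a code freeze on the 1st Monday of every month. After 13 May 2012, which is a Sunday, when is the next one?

4 June 2012

May 2012 starts on a Tuesday, so its 1st Monday is 7 May 2012 (6 days in).
That is not after 13 May 2012, so look at June 2012.
June 2012 starts on a Friday, so its 1st Monday is 4 June 2012 (3 days in).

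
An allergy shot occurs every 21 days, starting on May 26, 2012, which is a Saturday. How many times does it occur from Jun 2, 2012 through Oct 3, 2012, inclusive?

6

Occurrences land 21·i days after May 26, 2012 for i = 0, 1, 2, …
Jun 2, 2012 is 7 days after the start; 7 ÷ 21 = 0 remainder 7; since the remainder is 7, round up to i = 1. First occurrence in the window: #2 on Jun 16, 2012 (1×21 = 21 days in).
Oct 3, 2012 is 130 days after the start; 130 ÷ 21 = 6 remainder 4. Last occurrence in the window: #7 on Sep 29, 2012.
Occurrences #2 through #7: 6 in total.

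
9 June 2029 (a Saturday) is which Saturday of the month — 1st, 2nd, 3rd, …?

2nd

Day 9 falls in week ⌈9/7⌉ of the month.
Days 1–7 hold the 1st Saturday, 8–14 the 2nd, 15–21 the 3rd, 22–28 the 4th, 29–31 the 5th.
9 is in the range for the 2nd.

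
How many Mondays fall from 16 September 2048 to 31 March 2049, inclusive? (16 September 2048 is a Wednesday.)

16 September 2048 is a Wednesday; the first Monday on or after it is 21 September 2048 (5 days later).
From 21 September 2048 to 31 March 2049: 9 + 31 + 30 + 31 + 31 + 28 + 31 = 191 days (rest of September, October, November, December, January, February, March).
191 ÷ 7 = 27 full weeks with remainder 2, so 27 more Mondays after the first → 28.

28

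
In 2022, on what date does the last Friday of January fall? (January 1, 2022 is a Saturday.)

January 2022 begins on a Saturday, so the first Friday is January 7 (6 days later).
January 2022 has 31 days. Adding weeks: 7, 14, 21, 28 — the last one ≤ 31 is the 28th.

28 January 2022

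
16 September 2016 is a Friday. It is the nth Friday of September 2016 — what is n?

3rd

Day 16 falls in week ⌈16/7⌉ of the month.
Days 1–7 hold the 1st Friday, 8–14 the 2nd, 15–21 the 3rd, 22–28 the 4th, 29–31 the 5th.
16 is in the range for the 3rd.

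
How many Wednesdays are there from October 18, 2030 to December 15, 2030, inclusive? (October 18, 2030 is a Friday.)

8

October 18, 2030 is a Friday; the first Wednesday on or after it is October 23, 2030 (5 days later).
From October 23, 2030 to December 15, 2030: 8 + 30 + 15 = 53 days (rest of October, November, December).
53 ÷ 7 = 7 full weeks with remainder 4, so 7 more Wednesdays after the first → 8.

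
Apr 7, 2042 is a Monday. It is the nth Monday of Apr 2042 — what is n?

Day 7 falls in week ⌈7/7⌉ of the month.
Days 1–7 hold the 1st Monday, 8–14 the 2nd, 15–21 the 3rd, 22–28 the 4th, 29–31 the 5th.
7 is in the range for the 1st.

1st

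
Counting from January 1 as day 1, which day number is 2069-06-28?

179

Days in months before June: 31 + 28 + 31 + 30 + 31 = 151.
Plus 28 days into June → day 179.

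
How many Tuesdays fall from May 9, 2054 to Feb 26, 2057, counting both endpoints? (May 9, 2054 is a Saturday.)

146

May 9, 2054 is a Saturday; the first Tuesday on or after it is May 12, 2054 (3 days later).
From May 12, 2054 to Feb 26, 2057: 233 + 365 + 366 + 57 = 1021 days (rest of 2054, 2055, 2056, to Feb 26, 2057 in 2057).
1021 ÷ 7 = 145 full weeks with remainder 6, so 145 more Tuesdays after the first → 146.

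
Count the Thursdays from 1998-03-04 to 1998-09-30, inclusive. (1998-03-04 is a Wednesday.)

30

1998-03-04 is a Wednesday; the first Thursday on or after it is 1998-03-05 (1 day later).
From 1998-03-05 to 1998-09-30: 26 + 30 + 31 + 30 + 31 + 31 + 30 = 209 days (rest of March, April, May, June, July, August, September).
209 ÷ 7 = 29 full weeks with remainder 6, so 29 more Thursdays after the first → 30.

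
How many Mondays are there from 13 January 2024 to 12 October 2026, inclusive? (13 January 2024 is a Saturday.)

144

13 January 2024 is a Saturday; the first Monday on or after it is 15 January 2024 (2 days later).
From 15 January 2024 to 12 October 2026: 351 + 365 + 285 = 1001 days (rest of 2024, 2025, to 12 October 2026 in 2026).
1001 ÷ 7 = 143 full weeks with remainder 0, so 143 more Mondays after the first → 144.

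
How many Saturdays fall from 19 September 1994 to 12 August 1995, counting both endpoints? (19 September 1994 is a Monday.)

19 September 1994 is a Monday; the first Saturday on or after it is 24 September 1994 (5 days later).
From 24 September 1994 to 12 August 1995: 98 + 224 = 322 days (rest of 1994, to 12 August 1995 in 1995).
322 ÷ 7 = 46 full weeks with remainder 0, so 46 more Saturdays after the first → 47.

47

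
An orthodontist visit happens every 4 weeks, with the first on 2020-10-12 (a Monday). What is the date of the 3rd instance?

The 3rd occurrence is 2 intervals after the first: 2 × 28 = 56 days after 2020-10-12.
October has 31 days — 19 days to the end of October leaves 37.
November has 30 days (7 left).
7 days into December → 2020-12-07.

2020-12-07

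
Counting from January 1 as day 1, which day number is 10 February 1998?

Days in months before February: 31 = 31.
Plus 10 days into February → day 41.

41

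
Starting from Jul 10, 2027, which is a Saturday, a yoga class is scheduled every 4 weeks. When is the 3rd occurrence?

The 3rd occurrence is 2 intervals after the first: 2 × 28 = 56 days after Jul 10, 2027.
Jul has 31 days — 21 days to the end of Jul leaves 35.
Aug has 31 days (4 left).
4 days into Sep → Sep 4, 2027.

Sep 4, 2027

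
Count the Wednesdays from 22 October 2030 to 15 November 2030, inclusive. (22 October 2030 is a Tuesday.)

22 October 2030 is a Tuesday; the first Wednesday on or after it is 23 October 2030 (1 day later).
From 23 October 2030 to 15 November 2030: 8 + 15 = 23 days (rest of October, November).
23 ÷ 7 = 3 full weeks with remainder 2, so 3 more Wednesdays after the first → 4.

4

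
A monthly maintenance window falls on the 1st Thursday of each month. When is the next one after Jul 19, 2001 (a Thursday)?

Jul 2001 starts on a Sunday, so its 1st Thursday is Jul 5, 2001 (4 days in).
That is not after Jul 19, 2001, so look at Aug 2001.
Aug 2001 starts on a Wednesday, so its 1st Thursday is Aug 2, 2001 (1 day in).

Aug 2, 2001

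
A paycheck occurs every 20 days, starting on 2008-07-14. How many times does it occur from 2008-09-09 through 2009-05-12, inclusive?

Occurrences land 20·i days after 2008-07-14 for i = 0, 1, 2, …
2008-09-09 is 57 days after the start; 57 ÷ 20 = 2 remainder 17; since the remainder is 17, round up to i = 3. First occurrence in the window: #4 on 2008-09-12 (3×20 = 60 days in).
2009-05-12 is 302 days after the start; 302 ÷ 20 = 15 remainder 2. Last occurrence in the window: #16 on 2009-05-10.
Occurrences #4 through #16: 13 in total.

13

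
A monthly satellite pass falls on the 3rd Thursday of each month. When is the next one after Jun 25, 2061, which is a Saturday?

Jun 2061 starts on a Wednesday; its first Thursday is the 2nd, so the 3rd Thursday is the 16th — Jun 16, 2061.
That is not after Jun 25, 2061, so look at Jul 2061.
Jul 2061 starts on a Friday; its first Thursday is the 7th, so the 3rd Thursday is the 21st — Jul 21, 2061.

Jul 21, 2061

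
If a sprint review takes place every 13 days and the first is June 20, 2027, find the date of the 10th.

October 15, 2027

The 10th occurrence is 9 intervals after the first: 9 × 13 = 117 days after June 20, 2027.
June has 30 days — 10 days to the end of June leaves 107.
July has 31 days (76 left).
August has 31 days (45 left).
September has 30 days (15 left).
15 days into October → October 15, 2027.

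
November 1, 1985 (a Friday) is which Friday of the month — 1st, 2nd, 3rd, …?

1st

Day 1 falls in week ⌈1/7⌉ of the month.
Days 1–7 hold the 1st Friday, 8–14 the 2nd, 15–21 the 3rd, 22–28 the 4th, 29–31 the 5th.
1 is in the range for the 1st.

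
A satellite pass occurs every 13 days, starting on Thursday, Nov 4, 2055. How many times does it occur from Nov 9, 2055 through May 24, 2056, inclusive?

Occurrences land 13·i days after Nov 4, 2055 for i = 0, 1, 2, …
Nov 9, 2055 is 5 days after the start; 5 ÷ 13 = 0 remainder 5; since the remainder is 5, round up to i = 1. First occurrence in the window: #2 on Nov 17, 2055 (1×13 = 13 days in).
May 24, 2056 is 202 days after the start; 202 ÷ 13 = 15 remainder 7. Last occurrence in the window: #16 on May 17, 2056.
Occurrences #2 through #16: 15 in total.

15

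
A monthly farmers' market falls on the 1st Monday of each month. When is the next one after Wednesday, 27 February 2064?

3 March 2064

February 2064 starts on a Friday, so its 1st Monday is 4 February 2064 (3 days in).
That is not after 27 February 2064, so look at March 2064.
March 2064 starts on a Saturday, so its 1st Monday is 3 March 2064 (2 days in).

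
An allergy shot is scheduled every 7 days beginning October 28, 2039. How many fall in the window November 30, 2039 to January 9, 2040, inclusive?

Occurrences land 7·i days after October 28, 2039 for i = 0, 1, 2, …
November 30, 2039 is 33 days after the start; 33 ÷ 7 = 4 remainder 5; since the remainder is 5, round up to i = 5. First occurrence in the window: #6 on December 2, 2039 (5×7 = 35 days in).
January 9, 2040 is 73 days after the start; 73 ÷ 7 = 10 remainder 3. Last occurrence in the window: #11 on January 6, 2040.
Occurrences #6 through #11: 6 in total.

6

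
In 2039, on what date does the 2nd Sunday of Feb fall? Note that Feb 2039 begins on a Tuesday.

Feb 2039 begins on a Tuesday, so the first Sunday is Feb 6 (5 days later).
The 2nd Sunday is 1 weeks later: 6 + 7 = 13.

Feb 13, 2039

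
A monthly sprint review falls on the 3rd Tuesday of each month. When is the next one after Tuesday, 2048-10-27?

October 2048 starts on a Thursday; its first Tuesday is the 6th, so the 3rd Tuesday is the 20th — 2048-10-20.
That is not after 2048-10-27, so look at November 2048.
November 2048 starts on a Sunday; its first Tuesday is the 3rd, so the 3rd Tuesday is the 17th — 2048-11-17.

2048-11-17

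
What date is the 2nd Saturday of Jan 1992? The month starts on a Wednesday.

Jan 1992 begins on a Wednesday, so the first Saturday is Jan 4 (3 days later).
The 2nd Saturday is 1 weeks later: 4 + 7 = 11.

Jan 11, 1992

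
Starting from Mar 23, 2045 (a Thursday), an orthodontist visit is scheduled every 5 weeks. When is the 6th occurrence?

Sep 14, 2045

The 6th occurrence is 5 intervals after the first: 5 × 35 = 175 days after Mar 23, 2045.
Mar has 31 days — 8 days to the end of Mar leaves 167.
Apr has 30 days (137 left).
May has 31 days (106 left).
Jun has 30 days (76 left).
Jul has 31 days (45 left).
Aug has 31 days (14 left).
14 days into Sep → Sep 14, 2045.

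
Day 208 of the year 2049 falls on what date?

Jan has 31 days (208 − 31 = 177 remain).
Feb has 28 days (177 − 28 = 149 remain).
Mar has 31 days (149 − 31 = 118 remain).
Apr has 30 days (118 − 30 = 88 remain).
May has 31 days (88 − 31 = 57 remain).
Jun has 30 days (57 − 30 = 27 remain).
27 into Jul → Jul 27.

Jul 27, 2049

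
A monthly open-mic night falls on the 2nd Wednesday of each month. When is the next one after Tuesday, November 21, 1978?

December 13, 1978

November 1978 starts on a Wednesday; its first Wednesday is the 1st, so the 2nd Wednesday is the 8th — November 8, 1978.
That is not after November 21, 1978, so look at December 1978.
December 1978 starts on a Friday; its first Wednesday is the 6th, so the 2nd Wednesday is the 13th — December 13, 1978.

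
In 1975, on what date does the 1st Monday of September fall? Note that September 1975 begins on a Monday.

1975-09-01

September 1975 begins on a Monday, so the first Monday is September 1.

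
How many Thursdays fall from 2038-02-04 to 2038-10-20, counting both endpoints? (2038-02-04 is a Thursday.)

37

2038-02-04 is a Thursday; the first Thursday on or after it is 2038-02-04.
From 2038-02-04 to 2038-10-20: 24 + 31 + 30 + 31 + 30 + 31 + 31 + 30 + 20 = 258 days (rest of February, March, April, May, June, July, August, September, October).
258 ÷ 7 = 36 full weeks with remainder 6, so 36 more Thursdays after the first → 37.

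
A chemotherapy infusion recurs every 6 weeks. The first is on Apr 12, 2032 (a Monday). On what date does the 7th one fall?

Dec 20, 2032

The 7th occurrence is 6 intervals after the first: 6 × 42 = 252 days after Apr 12, 2032.
Apr has 30 days — 18 days to the end of Apr leaves 234.
May has 31 days (203 left).
Jun has 30 days (173 left).
Jul has 31 days (142 left).
Aug has 31 days (111 left).
Sep has 30 days (81 left).
Oct has 31 days (50 left).
Nov has 30 days (20 left).
20 days into Dec → Dec 20, 2032.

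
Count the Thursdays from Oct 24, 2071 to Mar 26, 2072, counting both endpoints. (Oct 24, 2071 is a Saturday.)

Oct 24, 2071 is a Saturday; the first Thursday on or after it is Oct 29, 2071 (5 days later).
From Oct 29, 2071 to Mar 26, 2072: 2 + 30 + 31 + 31 + 29 + 26 = 149 days (rest of Oct, Nov, Dec, Jan, Feb, Mar).
149 ÷ 7 = 21 full weeks with remainder 2, so 21 more Thursdays after the first → 22.

22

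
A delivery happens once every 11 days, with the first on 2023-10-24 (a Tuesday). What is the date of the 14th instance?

2024-03-15

The 14th occurrence is 13 intervals after the first: 13 × 11 = 143 days after 2023-10-24.
October has 31 days — 7 days to the end of October leaves 136.
November has 30 days (106 left).
December has 31 days (75 left).
January has 31 days (44 left).
February has 29 days (15 left).
15 days into March → 2024-03-15.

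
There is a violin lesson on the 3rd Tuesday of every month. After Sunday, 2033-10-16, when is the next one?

2033-10-18

October 2033 starts on a Saturday; its first Tuesday is the 4th, so the 3rd Tuesday is the 18th — 2033-10-18.
2033-10-18 is after 2033-10-16, so that is the next one.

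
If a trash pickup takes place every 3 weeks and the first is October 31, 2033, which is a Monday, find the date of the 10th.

May 8, 2034

The 10th occurrence is 9 intervals after the first: 9 × 21 = 189 days after October 31, 2033.
October has 31 days — 0 days to the end of October leaves 189.
November has 30 days (159 left).
December has 31 days (128 left).
January has 31 days (97 left).
February has 28 days (69 left).
March has 31 days (38 left).
April has 30 days (8 left).
8 days into May → May 8, 2034.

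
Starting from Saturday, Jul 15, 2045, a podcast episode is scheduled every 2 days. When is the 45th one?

Oct 11, 2045

The 45th occurrence is 44 intervals after the first: 44 × 2 = 88 days after Jul 15, 2045.
Jul has 31 days — 16 days to the end of Jul leaves 72.
Aug has 31 days (41 left).
Sep has 30 days (11 left).
11 days into Oct → Oct 11, 2045.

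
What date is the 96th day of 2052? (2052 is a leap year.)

April 5, 2052

January has 31 days (96 − 31 = 65 remain).
February has 29 days (65 − 29 = 36 remain).
March has 31 days (36 − 31 = 5 remain).
5 into April → April 5.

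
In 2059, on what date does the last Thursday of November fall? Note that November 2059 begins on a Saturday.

November 27, 2059

November 2059 begins on a Saturday, so the first Thursday is November 6 (5 days later).
November 2059 has 30 days. Adding weeks: 6, 13, 20, 27 — the last one ≤ 30 is the 27th.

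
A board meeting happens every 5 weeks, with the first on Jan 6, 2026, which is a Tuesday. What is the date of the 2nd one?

The 2nd occurrence is 1 interval after the first: 1 × 35 = 35 days after Jan 6, 2026.
Jan has 31 days — 25 days to the end of Jan leaves 10.
10 days into Feb → Feb 10, 2026.

Feb 10, 2026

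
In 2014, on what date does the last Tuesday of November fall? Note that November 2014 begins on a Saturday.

25 November 2014

November 2014 begins on a Saturday, so the first Tuesday is November 4 (3 days later).
November 2014 has 30 days. Adding weeks: 4, 11, 18, 25 — the last one ≤ 30 is the 25th.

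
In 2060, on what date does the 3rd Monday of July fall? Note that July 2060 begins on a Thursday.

2060-07-19

July 2060 begins on a Thursday, so the first Monday is July 5 (4 days later).
The 3rd Monday is 2 weeks later: 5 + 14 = 19.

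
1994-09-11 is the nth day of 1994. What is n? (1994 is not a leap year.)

254

Days in months before September: 31 + 28 + 31 + 30 + 31 + 30 + 31 + 31 = 243.
Plus 11 days into September → day 254.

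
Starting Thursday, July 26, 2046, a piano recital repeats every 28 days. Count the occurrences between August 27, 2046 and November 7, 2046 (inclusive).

2

Occurrences land 28·i days after July 26, 2046 for i = 0, 1, 2, …
August 27, 2046 is 32 days after the start; 32 ÷ 28 = 1 remainder 4; since the remainder is 4, round up to i = 2. First occurrence in the window: #3 on September 20, 2046 (2×28 = 56 days in).
November 7, 2046 is 104 days after the start; 104 ÷ 28 = 3 remainder 20. Last occurrence in the window: #4 on October 18, 2046.
Occurrences #3 through #4: 2 in total.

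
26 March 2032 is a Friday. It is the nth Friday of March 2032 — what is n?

4th

Day 26 falls in week ⌈26/7⌉ of the month.
Days 1–7 hold the 1st Friday, 8–14 the 2nd, 15–21 the 3rd, 22–28 the 4th, 29–31 the 5th.
26 is in the range for the 4th.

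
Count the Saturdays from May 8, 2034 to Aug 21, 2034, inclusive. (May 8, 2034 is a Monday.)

May 8, 2034 is a Monday; the first Saturday on or after it is May 13, 2034 (5 days later).
From May 13, 2034 to Aug 21, 2034: 18 + 30 + 31 + 21 = 100 days (rest of May, Jun, Jul, Aug).
100 ÷ 7 = 14 full weeks with remainder 2, so 14 more Saturdays after the first → 15.

15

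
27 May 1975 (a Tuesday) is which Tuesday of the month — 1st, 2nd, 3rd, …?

Day 27 falls in week ⌈27/7⌉ of the month.
Days 1–7 hold the 1st Tuesday, 8–14 the 2nd, 15–21 the 3rd, 22–28 the 4th, 29–31 the 5th.
27 is in the range for the 4th.

4th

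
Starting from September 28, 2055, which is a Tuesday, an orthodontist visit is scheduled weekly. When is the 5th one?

October 26, 2055

The 5th occurrence is 4 intervals after the first: 4 × 7 = 28 days after September 28, 2055.
September has 30 days — 2 days to the end of September leaves 26.
26 days into October → October 26, 2055.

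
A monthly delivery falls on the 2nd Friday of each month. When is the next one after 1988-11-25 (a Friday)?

November 1988 starts on a Tuesday; its first Friday is the 4th, so the 2nd Friday is the 11th — 1988-11-11.
That is not after 1988-11-25, so look at December 1988.
December 1988 starts on a Thursday; its first Friday is the 2nd, so the 2nd Friday is the 9th — 1988-12-09.

1988-12-09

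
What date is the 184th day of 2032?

2 July 2032

January has 31 days (184 − 31 = 153 remain).
February has 29 days (153 − 29 = 124 remain).
March has 31 days (124 − 31 = 93 remain).
April has 30 days (93 − 30 = 63 remain).
May has 31 days (63 − 31 = 32 remain).
June has 30 days (32 − 30 = 2 remain).
2 into July → July 2.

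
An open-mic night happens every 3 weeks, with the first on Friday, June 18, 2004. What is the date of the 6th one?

The 6th occurrence is 5 intervals after the first: 5 × 21 = 105 days after June 18, 2004.
June has 30 days — 12 days to the end of June leaves 93.
July has 31 days (62 left).
August has 31 days (31 left).
September has 30 days (1 left).
1 day into October → October 1, 2004.

October 1, 2004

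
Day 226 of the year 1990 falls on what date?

Jan has 31 days (226 − 31 = 195 remain).
Feb has 28 days (195 − 28 = 167 remain).
Mar has 31 days (167 − 31 = 136 remain).
Apr has 30 days (136 − 30 = 106 remain).
May has 31 days (106 − 31 = 75 remain).
Jun has 30 days (75 − 30 = 45 remain).
Jul has 31 days (45 − 31 = 14 remain).
14 into Aug → Aug 14.

Aug 14, 1990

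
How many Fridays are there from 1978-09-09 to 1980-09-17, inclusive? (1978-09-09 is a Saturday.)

1978-09-09 is a Saturday; the first Friday on or after it is 1978-09-15 (6 days later).
From 1978-09-15 to 1980-09-17: 107 + 365 + 261 = 733 days (rest of 1978, 1979, to 1980-09-17 in 1980).
733 ÷ 7 = 104 full weeks with remainder 5, so 104 more Fridays after the first → 105.

105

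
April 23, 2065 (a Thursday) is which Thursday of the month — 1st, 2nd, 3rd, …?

4th

Day 23 falls in week ⌈23/7⌉ of the month.
Days 1–7 hold the 1st Thursday, 8–14 the 2nd, 15–21 the 3rd, 22–28 the 4th, 29–31 the 5th.
23 is in the range for the 4th.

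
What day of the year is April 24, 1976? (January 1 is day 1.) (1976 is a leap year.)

115

Days in months before April: 31 + 29 + 31 = 91.
Plus 24 days into April → day 115.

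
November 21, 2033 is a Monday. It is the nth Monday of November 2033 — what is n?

3rd

Day 21 falls in week ⌈21/7⌉ of the month.
Days 1–7 hold the 1st Monday, 8–14 the 2nd, 15–21 the 3rd, 22–28 the 4th, 29–31 the 5th.
21 is in the range for the 3rd.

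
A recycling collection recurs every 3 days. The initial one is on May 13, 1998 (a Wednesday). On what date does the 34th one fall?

The 34th occurrence is 33 intervals after the first: 33 × 3 = 99 days after May 13, 1998.
May has 31 days — 18 days to the end of May leaves 81.
June has 30 days (51 left).
July has 31 days (20 left).
20 days into August → August 20, 1998.

August 20, 1998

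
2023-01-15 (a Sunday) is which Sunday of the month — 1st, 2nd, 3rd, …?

Day 15 falls in week ⌈15/7⌉ of the month.
Days 1–7 hold the 1st Sunday, 8–14 the 2nd, 15–21 the 3rd, 22–28 the 4th, 29–31 the 5th.
15 is in the range for the 3rd.

3rd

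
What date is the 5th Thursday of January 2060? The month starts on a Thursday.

January 2060 begins on a Thursday, so the first Thursday is January 1.
The 5th Thursday is 4 weeks later: 1 + 28 = 29.

29 January 2060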